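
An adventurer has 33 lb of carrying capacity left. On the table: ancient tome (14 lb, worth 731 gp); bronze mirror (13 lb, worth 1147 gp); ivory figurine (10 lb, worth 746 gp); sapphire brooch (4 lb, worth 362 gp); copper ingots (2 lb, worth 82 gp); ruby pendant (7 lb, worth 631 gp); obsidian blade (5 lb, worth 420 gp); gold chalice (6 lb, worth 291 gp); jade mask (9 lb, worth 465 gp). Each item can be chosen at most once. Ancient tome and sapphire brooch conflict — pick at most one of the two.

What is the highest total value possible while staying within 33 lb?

Greedy by ratio would take bronze mirror + sapphire brooch + copper ingots + ruby pendant + obsidian blade: 31 lb used, total 2642.
Dropping copper ingots and ruby pendant frees 9 lb; slotting in ivory figurine (10 lb) lifts the total to 2675 at 32 lb.
That's the maximum — no feasible swap from here does better than 2675.

2675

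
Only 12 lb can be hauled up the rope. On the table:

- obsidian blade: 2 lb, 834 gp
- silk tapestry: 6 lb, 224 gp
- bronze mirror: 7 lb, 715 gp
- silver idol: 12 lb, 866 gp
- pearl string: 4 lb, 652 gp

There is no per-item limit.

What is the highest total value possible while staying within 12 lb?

The ratio ordering already packs tightly: 6×obsidian blade, 12 lb, 5004.
That's the maximum — no swap from here does better than 5004.

5004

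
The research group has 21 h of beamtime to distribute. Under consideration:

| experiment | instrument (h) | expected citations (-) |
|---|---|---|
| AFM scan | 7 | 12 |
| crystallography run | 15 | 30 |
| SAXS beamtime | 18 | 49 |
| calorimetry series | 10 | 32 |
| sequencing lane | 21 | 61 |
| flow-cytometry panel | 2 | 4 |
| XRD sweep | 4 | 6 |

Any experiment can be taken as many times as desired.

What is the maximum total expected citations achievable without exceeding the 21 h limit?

64

Best packing: 2×calorimetry series — 20 h, 64 total.
No other feasible combination exceeds 64.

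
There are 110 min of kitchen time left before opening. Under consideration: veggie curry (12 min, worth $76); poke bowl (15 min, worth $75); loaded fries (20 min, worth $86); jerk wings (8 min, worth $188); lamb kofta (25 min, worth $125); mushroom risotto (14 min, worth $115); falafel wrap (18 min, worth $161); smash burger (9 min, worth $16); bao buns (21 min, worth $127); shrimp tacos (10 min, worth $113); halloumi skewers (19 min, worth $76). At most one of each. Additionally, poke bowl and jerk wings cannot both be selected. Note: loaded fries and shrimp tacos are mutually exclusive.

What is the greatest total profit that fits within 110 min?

905

Best packing: veggie curry + jerk wings + lamb kofta + mushroom risotto + falafel wrap + bao buns + shrimp tacos — 108 min, 905 total.
Runner-up veggie curry + jerk wings + mushroom risotto + falafel wrap + bao buns + shrimp tacos + halloumi skewers tops out at 856.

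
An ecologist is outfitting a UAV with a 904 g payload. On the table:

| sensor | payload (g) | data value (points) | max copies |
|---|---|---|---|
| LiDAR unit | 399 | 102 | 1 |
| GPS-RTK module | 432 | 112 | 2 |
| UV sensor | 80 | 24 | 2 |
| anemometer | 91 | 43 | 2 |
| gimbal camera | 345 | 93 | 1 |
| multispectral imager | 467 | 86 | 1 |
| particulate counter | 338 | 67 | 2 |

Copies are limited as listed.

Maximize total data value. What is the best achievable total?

248

By data value per g: anemometer 0.47, UV sensor 0.30, gimbal camera 0.27, GPS-RTK module 0.26 lead.
Greedy by ratio would take 2×UV sensor + 2×anemometer + gimbal camera: 687 g used, total 227.
Replace 2×UV sensor and anemometer with GPS-RTK module: the trade gains 21 net, giving 248 at 868 g.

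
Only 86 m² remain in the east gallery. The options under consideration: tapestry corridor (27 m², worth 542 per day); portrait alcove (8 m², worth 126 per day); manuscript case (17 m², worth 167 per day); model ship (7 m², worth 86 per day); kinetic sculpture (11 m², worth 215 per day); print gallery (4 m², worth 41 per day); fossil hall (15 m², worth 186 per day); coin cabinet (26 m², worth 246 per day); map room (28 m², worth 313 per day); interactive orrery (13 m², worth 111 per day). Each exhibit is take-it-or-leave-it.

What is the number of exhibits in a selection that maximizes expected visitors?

Optimal total is 1323.
One optimal bundle: tapestry corridor + portrait alcove + model ship + kinetic sculpture + print gallery + map room (85 m²).
Every optimal selection uses 6 exhibits.

6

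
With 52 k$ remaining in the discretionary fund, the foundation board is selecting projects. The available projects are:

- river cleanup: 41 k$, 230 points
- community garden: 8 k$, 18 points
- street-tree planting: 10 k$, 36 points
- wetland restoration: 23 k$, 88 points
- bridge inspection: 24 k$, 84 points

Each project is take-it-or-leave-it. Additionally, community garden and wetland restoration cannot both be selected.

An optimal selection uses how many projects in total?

The maximum projected impact within 52 k$ is 266.
One optimal bundle: river cleanup + street-tree planting (51 k$).
Every optimal selection uses 2 projects.

2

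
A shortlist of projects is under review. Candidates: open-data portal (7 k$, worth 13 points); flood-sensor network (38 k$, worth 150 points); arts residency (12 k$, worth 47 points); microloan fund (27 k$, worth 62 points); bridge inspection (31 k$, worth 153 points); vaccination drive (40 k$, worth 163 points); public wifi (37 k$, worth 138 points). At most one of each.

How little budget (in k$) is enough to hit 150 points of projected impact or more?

31

Need the lightest bundle worth ≥ 150.
bridge inspection: 153 projected impact at 31 k$.
No combination under 31 k$ hits 150.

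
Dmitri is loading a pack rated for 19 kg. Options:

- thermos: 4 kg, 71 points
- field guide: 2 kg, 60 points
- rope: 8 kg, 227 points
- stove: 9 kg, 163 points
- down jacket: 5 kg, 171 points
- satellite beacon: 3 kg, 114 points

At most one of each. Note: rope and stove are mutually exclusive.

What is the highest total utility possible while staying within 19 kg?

572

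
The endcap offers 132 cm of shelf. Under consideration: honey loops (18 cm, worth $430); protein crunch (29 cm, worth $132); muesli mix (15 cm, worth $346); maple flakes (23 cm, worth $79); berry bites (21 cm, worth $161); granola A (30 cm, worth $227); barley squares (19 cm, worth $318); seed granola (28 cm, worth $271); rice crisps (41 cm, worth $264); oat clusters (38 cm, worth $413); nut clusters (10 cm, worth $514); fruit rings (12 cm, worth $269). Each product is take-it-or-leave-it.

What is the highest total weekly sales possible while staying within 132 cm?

Taking the top-ratio products first gives honey loops + muesli mix + barley squares + oat clusters + nut clusters + fruit rings for 2290 (112 cm).
The 38 cm tied up in oat clusters is better spent on granola A + seed granola — total rises to 2375 (132 cm).

2375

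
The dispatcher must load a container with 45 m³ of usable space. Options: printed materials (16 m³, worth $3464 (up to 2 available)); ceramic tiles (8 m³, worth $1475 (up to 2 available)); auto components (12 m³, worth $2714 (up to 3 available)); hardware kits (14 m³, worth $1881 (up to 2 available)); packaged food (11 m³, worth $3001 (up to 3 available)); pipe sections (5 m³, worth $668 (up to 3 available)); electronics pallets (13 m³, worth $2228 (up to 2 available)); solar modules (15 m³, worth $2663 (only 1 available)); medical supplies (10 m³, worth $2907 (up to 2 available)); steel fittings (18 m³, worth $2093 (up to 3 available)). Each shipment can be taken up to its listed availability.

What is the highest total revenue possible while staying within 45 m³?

By revenue per m³: medical supplies 290.70, packaged food 272.82, auto components 226.17 lead.
Taking the top-ratio shipments first gives 2×packaged food + 2×medical supplies for 11816 (42 m³).
Replace medical supplies with packaged food: the trade gains 94 net, giving 11910 at 43 m³.
No other feasible combination exceeds 11910.

11910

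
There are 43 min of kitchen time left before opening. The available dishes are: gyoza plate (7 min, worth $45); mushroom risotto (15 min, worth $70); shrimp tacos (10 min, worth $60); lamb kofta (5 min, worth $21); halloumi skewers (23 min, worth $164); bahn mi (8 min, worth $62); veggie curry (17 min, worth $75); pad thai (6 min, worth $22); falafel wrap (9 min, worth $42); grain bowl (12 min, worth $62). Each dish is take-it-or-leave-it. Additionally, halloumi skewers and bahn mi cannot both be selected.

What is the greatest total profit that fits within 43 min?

Density check — bahn mi 7.75, halloumi skewers 7.13, gyoza plate 6.43 are the best per min.
Best packing: gyoza plate + halloumi skewers + grain bowl — 42 min, 271 total.
Every other selection either busts 43 min or breaks a pairing rule or fails to beat 271.

271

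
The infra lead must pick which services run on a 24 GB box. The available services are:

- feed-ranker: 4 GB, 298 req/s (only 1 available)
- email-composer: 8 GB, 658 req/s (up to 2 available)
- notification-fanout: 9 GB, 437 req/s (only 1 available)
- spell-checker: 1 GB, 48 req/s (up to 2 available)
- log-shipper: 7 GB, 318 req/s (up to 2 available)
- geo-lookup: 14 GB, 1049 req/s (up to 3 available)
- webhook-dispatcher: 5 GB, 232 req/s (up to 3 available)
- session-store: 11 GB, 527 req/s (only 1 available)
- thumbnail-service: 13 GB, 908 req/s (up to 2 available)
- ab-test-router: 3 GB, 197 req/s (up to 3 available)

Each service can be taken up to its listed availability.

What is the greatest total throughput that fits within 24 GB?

Ranking by ratio (throughput/GB): email-composer 82.25, geo-lookup 74.93, feed-ranker 74.50, thumbnail-service 69.85.
Feed-ranker + 2×email-composer + spell-checker + ab-test-router uses 24 of the 24 GB and totals 1859.

1859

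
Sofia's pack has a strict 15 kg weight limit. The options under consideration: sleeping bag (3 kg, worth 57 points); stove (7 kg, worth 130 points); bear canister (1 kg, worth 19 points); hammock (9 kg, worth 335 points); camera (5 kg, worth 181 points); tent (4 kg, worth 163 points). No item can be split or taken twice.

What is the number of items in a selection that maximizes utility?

3

The maximum utility within 15 kg is 535.
One optimal bundle: bear canister + hammock + camera (15 kg).
Any selection reaching 535 contains exactly 3 items.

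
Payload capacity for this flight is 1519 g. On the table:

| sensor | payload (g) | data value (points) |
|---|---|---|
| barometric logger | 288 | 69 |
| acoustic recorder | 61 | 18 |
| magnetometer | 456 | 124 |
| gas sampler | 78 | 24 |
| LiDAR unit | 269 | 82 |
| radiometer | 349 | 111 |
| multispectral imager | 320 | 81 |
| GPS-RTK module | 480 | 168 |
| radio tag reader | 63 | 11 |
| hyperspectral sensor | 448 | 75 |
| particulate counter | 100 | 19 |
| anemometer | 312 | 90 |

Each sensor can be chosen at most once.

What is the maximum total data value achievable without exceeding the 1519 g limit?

Greedy by ratio would take acoustic recorder + gas sampler + LiDAR unit + radiometer + GPS-RTK module + radio tag reader + particulate counter: 1400 g used, total 433.
Dropping acoustic recorder and radio tag reader and particulate counter frees 224 g; slotting in anemometer (312 g) lifts the total to 475 at 1488 g.

475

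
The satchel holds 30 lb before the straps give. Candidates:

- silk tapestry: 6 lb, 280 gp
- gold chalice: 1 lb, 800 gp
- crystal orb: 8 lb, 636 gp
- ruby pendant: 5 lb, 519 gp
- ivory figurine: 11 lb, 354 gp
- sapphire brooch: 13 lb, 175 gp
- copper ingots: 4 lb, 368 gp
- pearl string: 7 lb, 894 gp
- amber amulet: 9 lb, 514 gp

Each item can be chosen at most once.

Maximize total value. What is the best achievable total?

3363

The ratio heuristic lands on gold chalice + crystal orb + ruby pendant + copper ingots + pearl string (3217) but leaves 5 lb idle.
Dropping copper ingots frees 4 lb; slotting in amber amulet (9 lb) lifts the total to 3363 at 30 lb.
Runner-up gold chalice + crystal orb + ruby pendant + copper ingots + pearl string tops out at 3217.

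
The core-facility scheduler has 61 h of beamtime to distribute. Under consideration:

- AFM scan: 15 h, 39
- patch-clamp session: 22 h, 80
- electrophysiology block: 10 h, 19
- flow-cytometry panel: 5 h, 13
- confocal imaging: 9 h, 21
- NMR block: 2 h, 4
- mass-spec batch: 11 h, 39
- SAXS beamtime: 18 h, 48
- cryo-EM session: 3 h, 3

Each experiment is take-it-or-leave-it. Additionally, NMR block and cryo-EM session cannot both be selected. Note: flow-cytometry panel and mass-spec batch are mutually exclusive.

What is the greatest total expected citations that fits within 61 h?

Taking patch-clamp session + confocal imaging + mass-spec batch + SAXS beamtime: 60 h used, 188 in expected citations.
No other feasible combination exceeds 188.

188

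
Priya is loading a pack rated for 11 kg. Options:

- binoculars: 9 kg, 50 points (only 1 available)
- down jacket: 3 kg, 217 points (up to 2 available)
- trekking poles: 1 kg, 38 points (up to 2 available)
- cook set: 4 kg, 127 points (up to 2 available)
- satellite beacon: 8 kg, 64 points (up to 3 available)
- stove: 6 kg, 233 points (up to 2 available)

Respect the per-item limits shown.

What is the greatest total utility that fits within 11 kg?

Ranking by ratio (utility/kg): down jacket 72.33, stove 38.83, trekking poles 38.00, cook set 31.75.
Taking the top-ratio items first gives 2×down jacket + 2×trekking poles for 510 (8 kg).
Dropping trekking poles frees 1 kg; slotting in cook set (4 kg) lifts the total to 599 at 11 kg.
That's the maximum — no swap from here does better than 599.

599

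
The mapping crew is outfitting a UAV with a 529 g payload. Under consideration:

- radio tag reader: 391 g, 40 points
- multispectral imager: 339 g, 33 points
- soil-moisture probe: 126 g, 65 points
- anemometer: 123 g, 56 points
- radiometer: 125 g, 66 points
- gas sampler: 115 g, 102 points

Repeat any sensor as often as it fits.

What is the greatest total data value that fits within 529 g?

4×gas sampler uses 460 of the 529 g and totals 408.
Every other selection either busts 529 g or fails to beat 408.

408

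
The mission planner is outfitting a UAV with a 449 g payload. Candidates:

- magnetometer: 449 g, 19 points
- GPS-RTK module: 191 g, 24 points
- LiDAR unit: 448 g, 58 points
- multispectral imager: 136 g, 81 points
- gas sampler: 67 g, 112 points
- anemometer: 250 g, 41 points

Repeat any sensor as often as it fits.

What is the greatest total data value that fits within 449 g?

6×gas sampler uses 402 of the 449 g and totals 672.
That's the maximum — no swap from here does better than 672.

672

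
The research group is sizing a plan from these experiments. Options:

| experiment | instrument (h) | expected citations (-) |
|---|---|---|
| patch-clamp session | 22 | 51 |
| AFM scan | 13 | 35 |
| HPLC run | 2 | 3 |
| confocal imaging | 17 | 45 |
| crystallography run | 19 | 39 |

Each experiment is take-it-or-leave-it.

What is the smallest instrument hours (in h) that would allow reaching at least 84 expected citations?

35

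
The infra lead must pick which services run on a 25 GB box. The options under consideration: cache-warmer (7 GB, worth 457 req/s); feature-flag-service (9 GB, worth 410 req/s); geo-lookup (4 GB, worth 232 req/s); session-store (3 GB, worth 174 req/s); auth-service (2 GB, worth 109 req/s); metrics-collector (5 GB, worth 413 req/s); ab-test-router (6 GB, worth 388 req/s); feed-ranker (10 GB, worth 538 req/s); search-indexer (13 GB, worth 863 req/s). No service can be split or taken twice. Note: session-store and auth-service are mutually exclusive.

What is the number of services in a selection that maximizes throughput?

3

Optimal total is 1733.
cache-warmer + metrics-collector + search-indexer hits 1733 at 25 GB.
Every optimal selection uses 3 services.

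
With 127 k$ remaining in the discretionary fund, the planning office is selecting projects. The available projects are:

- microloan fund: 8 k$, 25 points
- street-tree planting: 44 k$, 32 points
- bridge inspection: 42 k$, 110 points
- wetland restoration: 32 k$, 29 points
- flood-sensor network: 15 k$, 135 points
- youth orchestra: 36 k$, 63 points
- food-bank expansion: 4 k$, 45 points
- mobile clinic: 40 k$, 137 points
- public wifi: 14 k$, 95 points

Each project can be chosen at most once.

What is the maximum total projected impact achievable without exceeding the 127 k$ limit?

547

Best packing: microloan fund + bridge inspection + flood-sensor network + food-bank expansion + mobile clinic + public wifi — 123 k$, 547 total.
Runner-up bridge inspection + flood-sensor network + food-bank expansion + mobile clinic + public wifi tops out at 522.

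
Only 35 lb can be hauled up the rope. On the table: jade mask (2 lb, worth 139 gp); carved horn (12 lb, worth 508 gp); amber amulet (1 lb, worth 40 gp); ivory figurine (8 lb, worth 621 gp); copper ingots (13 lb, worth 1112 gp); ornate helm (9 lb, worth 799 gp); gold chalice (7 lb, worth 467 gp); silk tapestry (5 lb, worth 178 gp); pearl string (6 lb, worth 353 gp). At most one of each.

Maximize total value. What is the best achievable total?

The ratio heuristic lands on jade mask + amber amulet + ivory figurine + copper ingots + ornate helm (2711) but leaves 2 lb idle.
Reworking the packing: copper ingots + ornate helm + gold chalice + pearl string uses 35 lb and improves the total to 2731.
No other feasible combination exceeds 2731.

2731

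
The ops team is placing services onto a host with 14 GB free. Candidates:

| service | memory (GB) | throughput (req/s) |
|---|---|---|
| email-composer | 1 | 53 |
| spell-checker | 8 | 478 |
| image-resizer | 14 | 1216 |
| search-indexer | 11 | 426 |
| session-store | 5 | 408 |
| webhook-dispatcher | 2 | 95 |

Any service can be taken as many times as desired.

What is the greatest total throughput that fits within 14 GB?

Taking image-resizer: 14 GB used, 1216 in throughput.

1216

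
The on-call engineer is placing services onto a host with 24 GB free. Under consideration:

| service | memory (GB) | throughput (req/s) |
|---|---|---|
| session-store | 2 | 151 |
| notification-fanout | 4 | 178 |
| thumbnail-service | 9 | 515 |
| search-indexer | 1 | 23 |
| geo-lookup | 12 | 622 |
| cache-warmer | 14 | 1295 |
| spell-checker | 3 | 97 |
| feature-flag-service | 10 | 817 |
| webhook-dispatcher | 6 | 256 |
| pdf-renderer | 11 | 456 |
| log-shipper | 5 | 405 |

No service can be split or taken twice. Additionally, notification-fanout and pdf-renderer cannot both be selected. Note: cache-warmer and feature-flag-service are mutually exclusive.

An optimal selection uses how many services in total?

The maximum throughput within 24 GB is 1948.
One optimal bundle: session-store + cache-warmer + spell-checker + log-shipper (24 GB).
Every optimal selection uses 4 services.

4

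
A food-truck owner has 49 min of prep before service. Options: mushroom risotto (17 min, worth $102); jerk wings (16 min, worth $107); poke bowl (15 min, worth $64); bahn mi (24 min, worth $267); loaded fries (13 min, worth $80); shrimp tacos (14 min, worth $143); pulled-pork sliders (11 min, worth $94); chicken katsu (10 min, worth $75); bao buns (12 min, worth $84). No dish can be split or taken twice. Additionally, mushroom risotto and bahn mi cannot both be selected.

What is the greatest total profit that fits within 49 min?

Taking bahn mi + shrimp tacos + pulled-pork sliders: 49 min used, 504 in profit.
Next best is bahn mi + shrimp tacos + chicken katsu at 485 (48 min) — short by 19.

504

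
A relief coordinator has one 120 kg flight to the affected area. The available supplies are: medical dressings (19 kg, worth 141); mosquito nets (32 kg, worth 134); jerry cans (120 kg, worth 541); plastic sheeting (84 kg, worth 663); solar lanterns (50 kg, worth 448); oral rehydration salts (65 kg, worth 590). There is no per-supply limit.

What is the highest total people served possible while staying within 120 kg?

Ranking by ratio (people served/kg): oral rehydration salts 9.08, solar lanterns 8.96, plastic sheeting 7.89.
Solar lanterns + oral rehydration salts uses 115 of the 120 kg and totals 1038.

1038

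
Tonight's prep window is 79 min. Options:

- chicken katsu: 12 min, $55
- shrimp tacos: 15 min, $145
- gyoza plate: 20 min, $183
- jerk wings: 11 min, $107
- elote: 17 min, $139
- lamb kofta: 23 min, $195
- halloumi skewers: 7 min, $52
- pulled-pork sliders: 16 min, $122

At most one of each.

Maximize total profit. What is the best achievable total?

696

Taking the top-ratio dishes first gives shrimp tacos + gyoza plate + jerk wings + lamb kofta + halloumi skewers for 682 (76 min).
The 30 min tied up in lamb kofta and halloumi skewers is better spent on elote + pulled-pork sliders — total rises to 696 (79 min).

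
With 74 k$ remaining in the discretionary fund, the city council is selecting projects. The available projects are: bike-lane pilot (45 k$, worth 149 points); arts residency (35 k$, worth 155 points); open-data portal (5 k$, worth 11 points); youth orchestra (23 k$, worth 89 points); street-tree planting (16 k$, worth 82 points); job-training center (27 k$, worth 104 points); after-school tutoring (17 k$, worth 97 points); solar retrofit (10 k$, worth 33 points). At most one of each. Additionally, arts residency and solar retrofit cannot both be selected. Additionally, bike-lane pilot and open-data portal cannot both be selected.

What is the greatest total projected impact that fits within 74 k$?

345

Density check — after-school tutoring 5.71, street-tree planting 5.12, arts residency 4.43 are the best per k$.
Taking arts residency + open-data portal + street-tree planting + after-school tutoring: 73 k$ used, 345 in projected impact.
Runner-up arts residency + street-tree planting + after-school tutoring tops out at 334.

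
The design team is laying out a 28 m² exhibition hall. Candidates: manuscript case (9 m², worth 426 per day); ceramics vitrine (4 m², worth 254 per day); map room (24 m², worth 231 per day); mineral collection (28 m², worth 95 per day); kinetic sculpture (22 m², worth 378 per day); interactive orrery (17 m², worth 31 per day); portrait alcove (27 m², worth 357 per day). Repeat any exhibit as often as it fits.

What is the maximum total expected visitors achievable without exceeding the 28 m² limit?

Ranking by ratio (expected visitors/m²): ceramics vitrine 63.50, manuscript case 47.33, kinetic sculpture 17.18.
Best packing: 7×ceramics vitrine — 28 m², 1778 total.
That's the maximum — no swap from here does better than 1778.

1778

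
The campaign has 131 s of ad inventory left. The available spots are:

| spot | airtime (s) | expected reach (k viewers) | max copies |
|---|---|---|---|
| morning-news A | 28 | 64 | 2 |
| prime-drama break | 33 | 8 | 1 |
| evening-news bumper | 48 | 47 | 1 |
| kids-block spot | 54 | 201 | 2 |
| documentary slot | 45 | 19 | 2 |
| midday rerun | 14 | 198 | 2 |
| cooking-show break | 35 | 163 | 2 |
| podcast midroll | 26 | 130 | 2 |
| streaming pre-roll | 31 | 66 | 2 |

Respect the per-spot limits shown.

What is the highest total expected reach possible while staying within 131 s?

852

Ranking by ratio (expected reach/s): midday rerun 14.14, podcast midroll 5.00, cooking-show break 4.66.
The ratio heuristic lands on 2×midday rerun + cooking-show break + 2×podcast midroll (819) but leaves 16 s idle.
Dropping podcast midroll frees 26 s; slotting in cooking-show break (35 s) lifts the total to 852 at 124 s.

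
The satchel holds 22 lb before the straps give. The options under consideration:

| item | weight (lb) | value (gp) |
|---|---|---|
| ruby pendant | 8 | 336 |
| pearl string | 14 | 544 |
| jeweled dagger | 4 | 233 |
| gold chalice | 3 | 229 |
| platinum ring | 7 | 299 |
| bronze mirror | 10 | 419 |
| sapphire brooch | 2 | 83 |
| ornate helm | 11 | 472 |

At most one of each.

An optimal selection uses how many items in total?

Best achievable value is 1097.
For example ruby pendant + jeweled dagger + gold chalice + platinum ring achieves it, using 22 lb.
Every optimal selection uses 4 items.

4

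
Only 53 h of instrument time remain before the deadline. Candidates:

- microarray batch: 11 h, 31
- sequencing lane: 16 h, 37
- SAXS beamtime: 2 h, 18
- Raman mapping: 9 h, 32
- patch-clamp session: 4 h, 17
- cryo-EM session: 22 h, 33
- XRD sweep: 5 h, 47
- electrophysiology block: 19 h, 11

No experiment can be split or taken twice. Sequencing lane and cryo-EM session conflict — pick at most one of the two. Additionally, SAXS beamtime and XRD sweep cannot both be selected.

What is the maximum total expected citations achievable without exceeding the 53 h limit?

164

By expected citations per h: XRD sweep 9.40, SAXS beamtime 9.00, patch-clamp session 4.25, Raman mapping 3.56 lead.
Taking microarray batch + sequencing lane + Raman mapping + patch-clamp session + XRD sweep: 45 h used, 164 in expected citations.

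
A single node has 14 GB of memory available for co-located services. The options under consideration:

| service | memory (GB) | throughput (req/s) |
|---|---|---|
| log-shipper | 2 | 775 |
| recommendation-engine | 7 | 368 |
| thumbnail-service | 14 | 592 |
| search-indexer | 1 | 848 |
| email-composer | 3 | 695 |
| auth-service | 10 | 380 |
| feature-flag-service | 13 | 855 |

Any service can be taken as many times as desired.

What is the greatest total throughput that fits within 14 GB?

11872

Taking 14×search-indexer: 14 GB used, 11872 in throughput.
Every other selection either busts 14 GB or fails to beat 11872.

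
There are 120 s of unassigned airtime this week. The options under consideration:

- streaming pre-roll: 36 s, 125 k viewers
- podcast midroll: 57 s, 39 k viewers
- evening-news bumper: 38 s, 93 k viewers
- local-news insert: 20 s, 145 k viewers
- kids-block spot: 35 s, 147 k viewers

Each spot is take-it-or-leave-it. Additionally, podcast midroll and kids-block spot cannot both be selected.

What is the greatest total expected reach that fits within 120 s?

417

Taking streaming pre-roll + local-news insert + kids-block spot: 91 s used, 417 in expected reach.
The spare 29 s is too small for any remaining spot, and no feasible exchange beats 417.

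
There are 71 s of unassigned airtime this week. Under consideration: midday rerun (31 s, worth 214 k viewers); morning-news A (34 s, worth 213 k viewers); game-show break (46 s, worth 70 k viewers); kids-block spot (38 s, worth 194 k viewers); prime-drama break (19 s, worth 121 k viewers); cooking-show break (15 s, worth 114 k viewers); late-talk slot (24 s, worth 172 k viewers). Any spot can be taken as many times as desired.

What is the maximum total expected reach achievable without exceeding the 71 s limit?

514

A density-first pass picks 4×cooking-show break — 456 at 60 s.
Dropping cooking-show break frees 15 s; slotting in late-talk slot (24 s) lifts the total to 514 at 69 s.
Nothing else within 71 s beats 514.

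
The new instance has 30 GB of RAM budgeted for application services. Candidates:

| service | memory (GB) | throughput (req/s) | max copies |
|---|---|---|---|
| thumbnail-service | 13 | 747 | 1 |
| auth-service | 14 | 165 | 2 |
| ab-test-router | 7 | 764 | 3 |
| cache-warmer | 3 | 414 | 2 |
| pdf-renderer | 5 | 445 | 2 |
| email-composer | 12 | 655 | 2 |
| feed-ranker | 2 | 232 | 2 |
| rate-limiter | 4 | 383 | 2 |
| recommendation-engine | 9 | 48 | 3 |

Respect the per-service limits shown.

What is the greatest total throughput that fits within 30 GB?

3354

Ranking by ratio (throughput/GB): cache-warmer 138.00, feed-ranker 116.00, ab-test-router 109.14, rate-limiter 95.75.
Taking the top-ratio services first gives 2×ab-test-router + 2×cache-warmer + 2×feed-ranker + rate-limiter for 3203 (28 GB).
The 2 GB tied up in feed-ranker is better spent on rate-limiter — total rises to 3354 (30 GB).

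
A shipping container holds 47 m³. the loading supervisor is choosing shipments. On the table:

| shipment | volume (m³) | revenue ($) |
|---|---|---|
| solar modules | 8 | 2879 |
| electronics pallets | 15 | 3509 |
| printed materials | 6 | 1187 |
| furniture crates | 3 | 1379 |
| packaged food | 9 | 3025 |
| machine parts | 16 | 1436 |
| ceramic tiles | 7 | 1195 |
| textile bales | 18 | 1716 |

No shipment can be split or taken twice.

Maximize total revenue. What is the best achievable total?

11987

Taking the top-ratio shipments first gives solar modules + electronics pallets + printed materials + furniture crates + packaged food for 11979 (41 m³).
The 6 m³ tied up in printed materials is better spent on ceramic tiles — total rises to 11987 (42 m³).
Next best is solar modules + electronics pallets + printed materials + furniture crates + packaged food at 11979 (41 m³) — short by 8.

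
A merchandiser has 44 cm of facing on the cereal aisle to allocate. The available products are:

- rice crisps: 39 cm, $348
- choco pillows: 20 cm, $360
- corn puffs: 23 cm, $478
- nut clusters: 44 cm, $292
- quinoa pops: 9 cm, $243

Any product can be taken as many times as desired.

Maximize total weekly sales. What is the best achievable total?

972

Taking 4×quinoa pops: 36 cm used, 972 in weekly sales.
Nothing else within 44 cm beats 972.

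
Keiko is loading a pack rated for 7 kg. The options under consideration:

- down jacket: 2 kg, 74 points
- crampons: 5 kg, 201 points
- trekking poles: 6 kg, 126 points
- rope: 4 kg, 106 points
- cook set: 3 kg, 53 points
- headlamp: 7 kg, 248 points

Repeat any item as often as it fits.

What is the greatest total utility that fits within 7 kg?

Down jacket + crampons uses 7 of the 7 kg and totals 275.
Every other selection either busts 7 kg or fails to beat 275.

275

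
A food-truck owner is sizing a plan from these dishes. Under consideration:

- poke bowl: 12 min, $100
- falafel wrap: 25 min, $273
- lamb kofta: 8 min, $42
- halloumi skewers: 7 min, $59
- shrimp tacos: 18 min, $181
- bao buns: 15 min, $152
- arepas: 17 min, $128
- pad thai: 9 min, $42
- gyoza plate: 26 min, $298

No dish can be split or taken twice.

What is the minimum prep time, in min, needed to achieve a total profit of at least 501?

48

Need the lightest bundle worth ≥ 501.
halloumi skewers + bao buns + gyoza plate: 509 profit at 48 min.
Any bundle with less than 48 min falls short of 501.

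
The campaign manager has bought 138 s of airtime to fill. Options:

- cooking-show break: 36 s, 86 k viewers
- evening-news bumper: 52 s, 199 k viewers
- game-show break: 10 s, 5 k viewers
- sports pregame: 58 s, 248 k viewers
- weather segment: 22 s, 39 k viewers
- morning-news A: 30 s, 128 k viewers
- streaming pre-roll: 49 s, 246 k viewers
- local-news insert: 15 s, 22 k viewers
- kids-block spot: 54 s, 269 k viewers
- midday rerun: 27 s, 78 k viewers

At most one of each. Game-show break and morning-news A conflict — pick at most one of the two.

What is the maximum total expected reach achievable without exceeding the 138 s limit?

Morning-news A + streaming pre-roll + kids-block spot uses 133 of the 138 s and totals 643.
Every other selection either busts 138 s or breaks a pairing rule or fails to beat 643.

643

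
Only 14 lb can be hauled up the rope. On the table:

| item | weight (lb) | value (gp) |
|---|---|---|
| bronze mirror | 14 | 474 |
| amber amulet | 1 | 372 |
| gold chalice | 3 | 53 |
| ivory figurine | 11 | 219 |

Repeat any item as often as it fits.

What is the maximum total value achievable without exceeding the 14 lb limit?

5208

Density check — amber amulet 372.00, bronze mirror 33.86, ivory figurine 19.91, gold chalice 17.67 are the best per lb.
Best packing: 14×amber amulet — 14 lb, 5208 total.
No other feasible combination exceeds 5208.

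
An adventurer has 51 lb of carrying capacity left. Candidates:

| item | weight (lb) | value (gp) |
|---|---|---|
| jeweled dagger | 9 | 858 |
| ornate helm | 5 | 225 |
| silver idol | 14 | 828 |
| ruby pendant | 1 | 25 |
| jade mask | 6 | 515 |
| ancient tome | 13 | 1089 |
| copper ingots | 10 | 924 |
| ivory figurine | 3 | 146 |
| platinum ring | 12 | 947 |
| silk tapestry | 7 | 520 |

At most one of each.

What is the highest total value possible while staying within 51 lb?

Best packing: jeweled dagger + ruby pendant + jade mask + ancient tome + copper ingots + platinum ring — 51 lb, 4358 total.
The closest alternative, jeweled dagger + ancient tome + copper ingots + platinum ring + silk tapestry, reaches only 4338.

4358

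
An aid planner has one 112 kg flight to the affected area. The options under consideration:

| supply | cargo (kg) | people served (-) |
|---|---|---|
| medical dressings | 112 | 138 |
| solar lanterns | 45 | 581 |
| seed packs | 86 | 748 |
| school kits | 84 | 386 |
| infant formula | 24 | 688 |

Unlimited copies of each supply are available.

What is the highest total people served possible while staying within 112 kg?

Best packing: 4×infant formula — 96 kg, 2752 total.
That's the maximum — no swap from here does better than 2752.

2752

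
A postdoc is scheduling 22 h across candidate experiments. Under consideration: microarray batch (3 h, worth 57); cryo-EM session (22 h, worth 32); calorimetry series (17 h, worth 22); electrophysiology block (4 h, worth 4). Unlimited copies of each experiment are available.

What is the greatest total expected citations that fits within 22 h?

The ratio ordering already packs tightly: 7×microarray batch, 21 h, 399.
No other feasible combination exceeds 399.

399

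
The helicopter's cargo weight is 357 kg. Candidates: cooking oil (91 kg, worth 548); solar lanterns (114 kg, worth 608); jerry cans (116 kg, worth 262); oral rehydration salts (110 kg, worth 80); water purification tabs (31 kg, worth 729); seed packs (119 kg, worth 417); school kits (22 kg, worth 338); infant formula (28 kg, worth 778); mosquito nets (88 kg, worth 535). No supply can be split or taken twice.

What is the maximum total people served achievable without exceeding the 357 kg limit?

3198

A density-first pass picks cooking oil + water purification tabs + school kits + infant formula + mosquito nets — 2928 at 260 kg.
Replace school kits with solar lanterns: the trade gains 270 net, giving 3198 at 352 kg.
The spare 5 kg is too small for any remaining supply, and no exchange beats 3198.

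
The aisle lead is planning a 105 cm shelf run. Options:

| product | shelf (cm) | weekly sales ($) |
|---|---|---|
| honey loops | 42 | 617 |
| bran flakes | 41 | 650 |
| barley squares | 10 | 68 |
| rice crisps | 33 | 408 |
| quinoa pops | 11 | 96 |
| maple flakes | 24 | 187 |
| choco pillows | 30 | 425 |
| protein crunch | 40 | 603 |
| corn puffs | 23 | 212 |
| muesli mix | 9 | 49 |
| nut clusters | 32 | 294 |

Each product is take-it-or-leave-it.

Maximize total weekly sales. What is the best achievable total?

1483

By weekly sales per cm: bran flakes 15.85, protein crunch 15.07, honey loops 14.69 lead.
The ratio heuristic lands on bran flakes + protein crunch + corn puffs (1465) but leaves 1 cm idle.
Dropping protein crunch and corn puffs frees 63 cm; slotting in rice crisps + choco pillows (63 cm) lifts the total to 1483 at 104 cm.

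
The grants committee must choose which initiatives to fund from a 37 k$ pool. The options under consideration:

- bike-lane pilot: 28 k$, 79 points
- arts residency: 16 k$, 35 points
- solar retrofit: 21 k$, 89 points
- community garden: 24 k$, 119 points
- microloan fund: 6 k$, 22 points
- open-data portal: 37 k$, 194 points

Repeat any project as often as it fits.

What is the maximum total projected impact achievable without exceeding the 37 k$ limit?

194

Ranking by ratio (projected impact/k$): open-data portal 5.24, community garden 4.96, solar retrofit 4.24, microloan fund 3.67.
Open-data portal uses 37 of the 37 k$ and totals 194.
Nothing else within 37 k$ beats 194.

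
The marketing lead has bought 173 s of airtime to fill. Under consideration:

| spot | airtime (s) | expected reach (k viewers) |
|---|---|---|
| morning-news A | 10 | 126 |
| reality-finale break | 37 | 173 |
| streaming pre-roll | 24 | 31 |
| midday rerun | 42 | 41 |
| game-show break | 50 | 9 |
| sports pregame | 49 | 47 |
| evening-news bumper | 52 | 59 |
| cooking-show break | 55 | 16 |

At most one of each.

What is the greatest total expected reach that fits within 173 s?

436

Taking the top-ratio spots first gives morning-news A + reality-finale break + streaming pre-roll + midday rerun + evening-news bumper for 430 (165 s).
The 42 s tied up in midday rerun is better spent on sports pregame — total rises to 436 (172 s).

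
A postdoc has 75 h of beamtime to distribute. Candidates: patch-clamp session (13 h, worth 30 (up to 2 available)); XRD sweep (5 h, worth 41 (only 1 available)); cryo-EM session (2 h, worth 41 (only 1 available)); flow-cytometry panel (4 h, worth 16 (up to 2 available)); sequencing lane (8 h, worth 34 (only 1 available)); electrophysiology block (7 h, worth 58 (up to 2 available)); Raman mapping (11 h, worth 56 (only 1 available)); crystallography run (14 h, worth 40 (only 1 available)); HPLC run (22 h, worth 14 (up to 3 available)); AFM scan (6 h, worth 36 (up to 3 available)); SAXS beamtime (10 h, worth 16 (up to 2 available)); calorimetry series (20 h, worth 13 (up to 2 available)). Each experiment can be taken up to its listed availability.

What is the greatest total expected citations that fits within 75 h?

442

Ranking by ratio (expected citations/h): cryo-EM session 20.50, electrophysiology block 8.29, XRD sweep 8.20, AFM scan 6.00.
A density-first pass picks XRD sweep + cryo-EM session + 2×flow-cytometry panel + sequencing lane + 2×electrophysiology block + Raman mapping + 3×AFM scan — 428 at 66 h.
Dropping flow-cytometry panel frees 4 h; slotting in patch-clamp session (13 h) lifts the total to 442 at 75 h.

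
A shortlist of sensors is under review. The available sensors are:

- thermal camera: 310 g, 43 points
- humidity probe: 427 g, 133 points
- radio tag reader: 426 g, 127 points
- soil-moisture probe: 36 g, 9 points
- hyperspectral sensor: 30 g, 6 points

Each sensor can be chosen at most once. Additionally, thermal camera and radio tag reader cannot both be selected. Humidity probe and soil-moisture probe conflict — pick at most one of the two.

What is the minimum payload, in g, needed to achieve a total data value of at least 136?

Need the lightest bundle worth ≥ 136.
humidity probe + hyperspectral sensor reaches 139 using 457 g.
Any bundle with less than 457 g falls short of 136.

457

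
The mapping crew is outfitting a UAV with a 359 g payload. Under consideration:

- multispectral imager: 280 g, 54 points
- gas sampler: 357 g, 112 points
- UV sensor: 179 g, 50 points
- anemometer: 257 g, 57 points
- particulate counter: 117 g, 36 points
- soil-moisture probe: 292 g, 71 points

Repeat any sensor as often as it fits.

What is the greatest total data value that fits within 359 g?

112

Ranking by ratio (data value/g): gas sampler 0.31, particulate counter 0.31, UV sensor 0.28.
Gas sampler uses 357 of the 359 g and totals 112.
Every other selection either busts 359 g or fails to beat 112.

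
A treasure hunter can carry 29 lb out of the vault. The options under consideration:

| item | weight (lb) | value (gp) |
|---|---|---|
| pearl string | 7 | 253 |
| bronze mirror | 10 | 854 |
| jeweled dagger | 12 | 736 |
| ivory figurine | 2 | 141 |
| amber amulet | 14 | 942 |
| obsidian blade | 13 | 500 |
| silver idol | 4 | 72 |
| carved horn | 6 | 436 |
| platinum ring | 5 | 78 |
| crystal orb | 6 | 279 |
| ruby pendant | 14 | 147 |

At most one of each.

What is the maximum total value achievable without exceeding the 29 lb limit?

2026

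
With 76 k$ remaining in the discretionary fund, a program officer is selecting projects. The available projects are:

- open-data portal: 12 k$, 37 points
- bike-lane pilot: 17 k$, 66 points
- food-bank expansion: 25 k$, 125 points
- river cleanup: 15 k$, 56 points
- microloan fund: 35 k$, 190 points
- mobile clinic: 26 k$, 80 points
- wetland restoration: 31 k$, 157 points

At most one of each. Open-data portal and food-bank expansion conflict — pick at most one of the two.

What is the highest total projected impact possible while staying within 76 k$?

371

By projected impact per k$: microloan fund 5.43, wetland restoration 5.06, food-bank expansion 5.00, bike-lane pilot 3.88 lead.
Greedy by ratio would take microloan fund + wetland restoration: 66 k$ used, total 347.
Dropping wetland restoration frees 31 k$; slotting in food-bank expansion + river cleanup (40 k$) lifts the total to 371 at 75 k$.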